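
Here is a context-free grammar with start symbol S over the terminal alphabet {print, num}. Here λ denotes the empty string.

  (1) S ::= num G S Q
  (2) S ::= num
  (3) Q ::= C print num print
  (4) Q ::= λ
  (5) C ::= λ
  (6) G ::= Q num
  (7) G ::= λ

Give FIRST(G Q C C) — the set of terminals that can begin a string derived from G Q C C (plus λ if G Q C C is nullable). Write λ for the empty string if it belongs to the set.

FIRST(S): from S::=num G S Q we get {num}; from S::=num we get {num}. So FIRST(S) = {num}.
FIRST(C): from C::=λ we get {λ}. So FIRST(C) = {λ}.
FIRST(Q): from Q::=C print num print we get {print}; from Q::=λ we get {λ}. So FIRST(Q) = {λ, print}.
FIRST(G): from G::=Q num we get {num, print}; from G::=λ we get {λ}. So FIRST(G) = {λ, num, print}.
FIRST(G Q C C): take FIRST of each symbol in turn, carrying on past any symbol whose FIRST contains λ; result {λ, num, print}.

{λ, num, print}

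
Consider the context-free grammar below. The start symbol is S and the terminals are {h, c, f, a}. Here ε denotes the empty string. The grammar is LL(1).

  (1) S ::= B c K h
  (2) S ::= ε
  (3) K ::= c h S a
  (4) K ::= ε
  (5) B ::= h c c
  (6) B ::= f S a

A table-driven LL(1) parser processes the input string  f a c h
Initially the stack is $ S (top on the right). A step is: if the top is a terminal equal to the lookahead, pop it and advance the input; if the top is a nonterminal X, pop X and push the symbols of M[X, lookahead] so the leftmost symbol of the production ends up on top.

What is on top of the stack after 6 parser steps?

K

step 1: stack=$ S  input=f a c h $  — expand S ::= B c K h
step 2: stack=$ h K c B  input=f a c h $  — expand B ::= f S a
step 3: stack=$ h K c a S f  input=f a c h $  — match f
step 4: stack=$ h K c a S  input=a c h $  — expand S ::= ε
step 5: stack=$ h K c a  input=a c h $  — match a
step 6: stack=$ h K c  input=c h $  — match c
Stack after step 6: $ h K (top = K).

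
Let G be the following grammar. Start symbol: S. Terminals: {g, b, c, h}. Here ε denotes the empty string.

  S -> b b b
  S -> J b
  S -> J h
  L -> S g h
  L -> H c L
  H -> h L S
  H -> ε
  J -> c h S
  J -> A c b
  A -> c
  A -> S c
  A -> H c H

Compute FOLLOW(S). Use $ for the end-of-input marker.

FIRST(H): from H->h L S we get {h}; from H->ε we get {ε}. So FIRST(H) = {ε, h}.
FIRST(S): from S->b b b we get {b}; from S->J b we get {b, c, h}; from S->J h we get {b, c, h}. So FIRST(S) = {b, c, h}.
FIRST(L): from L->S g h we get {b, c, h}; from L->H c L we get {c, h}. So FIRST(L) = {b, c, h}.
FIRST(A): from A->c we get {c}; from A->S c we get {b, c, h}; from A->H c H we get {c, h}. So FIRST(A) = {b, c, h}.
FIRST(J): from J->c h S we get {c}; from J->A c b we get {b, c, h}. So FIRST(J) = {b, c, h}.
FOLLOW(S) includes $ since S is the start symbol.
FOLLOW(L): in L->H c L, the suffix after L is empty (adds nothing new); in H->h L S, L is followed by S with FIRST {b, c, h}. Thus FOLLOW(L) = {b, c, h}.
FOLLOW(J): in S->J b, J is followed by b with FIRST {b}; in S->J h, J is followed by h with FIRST {h}. Thus FOLLOW(J) = {b, h}.
FOLLOW(A): in J->A c b, A is followed by c b with FIRST {c}. Thus FOLLOW(A) = {c}.
FOLLOW(H): in L->H c L, H is followed by c L with FIRST {c}; in A->H c H (occurrence 1), H is followed by c H with FIRST {c}; in A->H c H (occurrence 2), the suffix after H is empty, so FOLLOW(H) ⊇ FOLLOW(A) = {c}. Thus FOLLOW(H) = {c}.
FOLLOW(S): in L->S g h, S is followed by g h with FIRST {g}; in H->h L S, the suffix after S is empty, so FOLLOW(S) ⊇ FOLLOW(H) = {c}; in J->c h S, the suffix after S is empty, so FOLLOW(S) ⊇ FOLLOW(J) = {b, h}; in A->S c, S is followed by c with FIRST {c}. Thus FOLLOW(S) = {$, b, c, g, h}.

{$, b, c, g, h}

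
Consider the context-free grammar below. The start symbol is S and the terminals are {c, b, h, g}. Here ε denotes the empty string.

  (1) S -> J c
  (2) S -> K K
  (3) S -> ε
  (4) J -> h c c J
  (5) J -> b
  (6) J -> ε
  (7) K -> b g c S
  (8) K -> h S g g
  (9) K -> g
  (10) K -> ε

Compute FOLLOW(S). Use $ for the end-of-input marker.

{$, b, g, h}

FIRST(J): from J->h c c J we get {h}; from J->b we get {b}; from J->ε we get {ε}. So FIRST(J) = {ε, b, h}.
FIRST(K): from K->b g c S we get {b}; from K->h S g g we get {h}; from K->g we get {g}; from K->ε we get {ε}. So FIRST(K) = {ε, b, g, h}.
FIRST(S): from S->J c we get {b, c, h}; from S->K K we get {ε, b, g, h}; from S->ε we get {ε}. So FIRST(S) = {ε, b, c, g, h}.
FOLLOW(S) includes $ since S is the start symbol.
FOLLOW(J): in S->J c, J is followed by c with FIRST {c}; in J->h c c J, the suffix after J is empty (adds nothing new). Thus FOLLOW(J) = {c}.
FOLLOW(S): in K->b g c S, the suffix after S is empty, so FOLLOW(S) ⊇ FOLLOW(K) = {$, b, g, h}; in K->h S g g, S is followed by g g with FIRST {g}. Thus FOLLOW(S) = {$, b, g, h}.
FOLLOW(K): in S->K K (occurrence 1), K is followed by K with FIRST {ε, b, g, h}; in S->K K (occurrence 1), the suffix after K is nullable, so FOLLOW(K) ⊇ FOLLOW(S) = {$, b, g, h}; in S->K K (occurrence 2), the suffix after K is empty, so FOLLOW(K) ⊇ FOLLOW(S) = {$, b, g, h}. Thus FOLLOW(K) = {$, b, g, h}.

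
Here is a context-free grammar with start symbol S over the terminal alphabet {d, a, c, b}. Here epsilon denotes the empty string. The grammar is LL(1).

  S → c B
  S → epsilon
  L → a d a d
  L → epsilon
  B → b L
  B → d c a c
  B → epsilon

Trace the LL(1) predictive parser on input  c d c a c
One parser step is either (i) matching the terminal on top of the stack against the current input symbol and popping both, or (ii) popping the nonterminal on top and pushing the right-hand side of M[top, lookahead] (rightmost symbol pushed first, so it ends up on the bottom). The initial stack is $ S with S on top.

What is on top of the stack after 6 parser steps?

step 1: stack=$ S  input=c d c a c $  — expand S → c B
step 2: stack=$ B c  input=c d c a c $  — match c
step 3: stack=$ B  input=d c a c $  — expand B → d c a c
step 4: stack=$ c a c d  input=d c a c $  — match d
step 5: stack=$ c a c  input=c a c $  — match c
step 6: stack=$ c a  input=a c $  — match a
Stack after step 6: $ c (top = c).

c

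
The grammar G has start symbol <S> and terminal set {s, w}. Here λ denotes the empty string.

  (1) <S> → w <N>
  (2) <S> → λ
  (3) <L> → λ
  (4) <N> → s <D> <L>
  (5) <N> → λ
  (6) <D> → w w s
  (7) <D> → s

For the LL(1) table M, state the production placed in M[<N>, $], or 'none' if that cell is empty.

FIRST(<S>): from <S>→w <N> we get {w}; from <S>→λ we get {λ}. So FIRST(<S>) = {λ, w}.
FIRST(<L>): from <L>→λ we get {λ}. So FIRST(<L>) = {λ}.
FIRST(<N>): from <N>→s <D> <L> we get {s}; from <N>→λ we get {λ}. So FIRST(<N>) = {λ, s}.
FIRST(<D>): from <D>→w w s we get {w}; from <D>→s we get {s}. So FIRST(<D>) = {s, w}.
FOLLOW(<S>) includes $ since <S> is the start symbol.
FOLLOW(<S>): <S> appears on no right-hand side. Thus FOLLOW(<S>) = {$}.
FOLLOW(<N>): in <S>→w <N>, the suffix after <N> is empty, so FOLLOW(<N>) ⊇ FOLLOW(<S>) = {$}. Thus FOLLOW(<N>) = {$}.
For <N> → s <D> <L>: FIRST(s <D> <L>) = {s}, so it goes in M[<N>, t] for t ∈ {s}.
For <N> → λ: FIRST(λ) = {λ}, so it goes in M[<N>, t] for t ∈ {}; since λ ∈ FIRST, also for every t ∈ FOLLOW(<N>) = {$}.

<N> → λ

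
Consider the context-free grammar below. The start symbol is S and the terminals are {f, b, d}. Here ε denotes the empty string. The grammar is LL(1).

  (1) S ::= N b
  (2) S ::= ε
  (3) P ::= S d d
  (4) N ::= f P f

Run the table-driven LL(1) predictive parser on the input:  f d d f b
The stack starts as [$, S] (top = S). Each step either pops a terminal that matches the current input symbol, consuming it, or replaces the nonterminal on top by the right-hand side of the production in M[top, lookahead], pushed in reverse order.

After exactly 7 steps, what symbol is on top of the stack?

f

     Stack        Input        Action
  1  $ S          f d d f b $  expand S ::= N b
  2  $ b N        f d d f b $  expand N ::= f P f
  3  $ b f P f    f d d f b $  match f
  4  $ b f P      d d f b $    expand P ::= S d d
  5  $ b f d d S  d d f b $    expand S ::= ε
  6  $ b f d d    d d f b $    match d
  7  $ b f d      d f b $      match d
Stack after step 7: $ b f (top = f).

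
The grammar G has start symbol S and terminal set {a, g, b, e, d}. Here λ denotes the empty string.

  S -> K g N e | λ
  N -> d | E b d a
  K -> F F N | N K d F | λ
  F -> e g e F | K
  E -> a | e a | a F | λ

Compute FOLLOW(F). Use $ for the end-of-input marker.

FIRST(E): from E->a we get {a}; from E->e a we get {e}; from E->a F we get {a}; from E->λ we get {λ}. So FIRST(E) = {λ, a, e}.
FIRST(N): from N->d we get {d}; from N->E b d a we get {a, b, e}. So FIRST(N) = {a, b, d, e}.
FIRST(S): from S->K g N e we get {a, b, d, e, g}; from S->λ we get {λ}. So FIRST(S) = {λ, a, b, d, e, g}.
FIRST(K): from K->F F N we get {a, b, d, e}; from K->N K d F we get {a, b, d, e}; from K->λ we get {λ}. So FIRST(K) = {λ, a, b, d, e}.
FIRST(F): from F->e g e F we get {e}; from F->K we get {λ, a, b, d, e}. So FIRST(F) = {λ, a, b, d, e}.
FOLLOW(S) includes $ since S is the start symbol.
FOLLOW(S): S appears on no right-hand side. Thus FOLLOW(S) = {$}.
FOLLOW(E): in N->E b d a, E is followed by b d a with FIRST {b}. Thus FOLLOW(E) = {b}.
FOLLOW(N): in S->K g N e, N is followed by e with FIRST {e}; in K->F F N, the suffix after N is empty, so FOLLOW(N) ⊇ FOLLOW(K) = {a, b, d, e, g}; in K->N K d F, N is followed by K d F with FIRST {a, b, d, e}. Thus FOLLOW(N) = {a, b, d, e, g}.
FOLLOW(K): in S->K g N e, K is followed by g N e with FIRST {g}; in K->N K d F, K is followed by d F with FIRST {d}; in F->K, the suffix after K is empty, so FOLLOW(K) ⊇ FOLLOW(F) = {a, b, d, e, g}. Thus FOLLOW(K) = {a, b, d, e, g}.
FOLLOW(F): in K->F F N (occurrence 1), F is followed by F N with FIRST {a, b, d, e}; in K->F F N (occurrence 2), F is followed by N with FIRST {a, b, d, e}; in K->N K d F, the suffix after F is empty, so FOLLOW(F) ⊇ FOLLOW(K) = {a, b, d, e, g}; in F->e g e F, the suffix after F is empty (adds nothing new); in E->a F, the suffix after F is empty, so FOLLOW(F) ⊇ FOLLOW(E) = {b}. Thus FOLLOW(F) = {a, b, d, e, g}.

{a, b, d, e, g}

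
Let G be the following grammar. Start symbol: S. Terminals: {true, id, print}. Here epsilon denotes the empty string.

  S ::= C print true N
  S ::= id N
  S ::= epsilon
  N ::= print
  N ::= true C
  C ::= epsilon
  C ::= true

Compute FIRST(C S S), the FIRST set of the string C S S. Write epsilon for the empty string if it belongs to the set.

{epsilon, id, print, true}

FIRST(N): from N::=print we get {print}; from N::=true C we get {true}. So FIRST(N) = {print, true}.
FIRST(C): from C::=epsilon we get {epsilon}; from C::=true we get {true}. So FIRST(C) = {epsilon, true}.
FIRST(S): from S::=C print true N we get {print, true}; from S::=id N we get {id}; from S::=epsilon we get {epsilon}. So FIRST(S) = {epsilon, id, print, true}.
FIRST(C S S): take FIRST of each symbol in turn, carrying on past any symbol whose FIRST contains epsilon; result {epsilon, id, print, true}.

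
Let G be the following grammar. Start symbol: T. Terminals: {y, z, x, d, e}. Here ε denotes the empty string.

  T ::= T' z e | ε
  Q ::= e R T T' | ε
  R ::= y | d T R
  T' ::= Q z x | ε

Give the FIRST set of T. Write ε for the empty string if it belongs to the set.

FIRST(Q): from Q::=e R T T' we get {e}; from Q::=ε we get {ε}. So FIRST(Q) = {ε, e}.
FIRST(R): from R::=y we get {y}; from R::=d T R we get {d}. So FIRST(R) = {d, y}.
FIRST(T'): from T'::=Q z x we get {e, z}; from T'::=ε we get {ε}. So FIRST(T') = {ε, e, z}.
FIRST(T): from T::=T' z e we get {e, z}; from T::=ε we get {ε}. So FIRST(T) = {ε, e, z}.

{ε, e, z}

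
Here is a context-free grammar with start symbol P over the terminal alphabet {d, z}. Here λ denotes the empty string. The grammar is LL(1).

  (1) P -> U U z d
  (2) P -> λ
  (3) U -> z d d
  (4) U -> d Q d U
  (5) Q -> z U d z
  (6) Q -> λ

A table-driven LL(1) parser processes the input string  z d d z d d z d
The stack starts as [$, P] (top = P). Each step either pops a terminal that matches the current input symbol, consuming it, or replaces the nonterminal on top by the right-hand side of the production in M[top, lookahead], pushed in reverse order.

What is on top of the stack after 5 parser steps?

U

step 1: stack=$ P  input=z d d z d d z d $  — expand P -> U U z d
step 2: stack=$ d z U U  input=z d d z d d z d $  — expand U -> z d d
step 3: stack=$ d z U d d z  input=z d d z d d z d $  — match z
step 4: stack=$ d z U d d  input=d d z d d z d $  — match d
step 5: stack=$ d z U d  input=d z d d z d $  — match d
Stack after step 5: $ d z U (top = U).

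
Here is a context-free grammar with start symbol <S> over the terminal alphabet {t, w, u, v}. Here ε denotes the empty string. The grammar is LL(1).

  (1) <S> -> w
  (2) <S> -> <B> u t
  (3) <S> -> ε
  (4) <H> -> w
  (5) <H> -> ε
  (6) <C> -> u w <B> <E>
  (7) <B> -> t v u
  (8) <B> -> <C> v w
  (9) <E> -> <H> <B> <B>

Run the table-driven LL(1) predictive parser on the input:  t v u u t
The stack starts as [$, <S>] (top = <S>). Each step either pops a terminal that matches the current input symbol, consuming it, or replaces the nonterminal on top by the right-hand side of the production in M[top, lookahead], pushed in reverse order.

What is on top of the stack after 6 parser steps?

step 1: stack=$ <S>  input=t v u u t $  — expand <S> -> <B> u t
step 2: stack=$ t u <B>  input=t v u u t $  — expand <B> -> t v u
step 3: stack=$ t u u v t  input=t v u u t $  — match t
step 4: stack=$ t u u v  input=v u u t $  — match v
step 5: stack=$ t u u  input=u u t $  — match u
step 6: stack=$ t u  input=u t $  — match u
Stack after step 6: $ t (top = t).

t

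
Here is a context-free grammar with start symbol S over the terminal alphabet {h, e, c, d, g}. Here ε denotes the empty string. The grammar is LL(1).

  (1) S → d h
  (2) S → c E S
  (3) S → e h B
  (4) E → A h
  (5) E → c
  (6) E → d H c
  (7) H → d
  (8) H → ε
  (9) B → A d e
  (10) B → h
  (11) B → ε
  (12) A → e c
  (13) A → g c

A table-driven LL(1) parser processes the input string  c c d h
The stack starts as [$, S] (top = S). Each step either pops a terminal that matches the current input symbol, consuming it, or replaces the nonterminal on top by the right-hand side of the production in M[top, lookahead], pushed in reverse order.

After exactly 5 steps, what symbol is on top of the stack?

     Stack    Input      Action
  1  $ S      c c d h $  expand S → c E S
  2  $ S E c  c c d h $  match c
  3  $ S E    c d h $    expand E → c
  4  $ S c    c d h $    match c
  5  $ S      d h $      expand S → d h
Stack after step 5: $ h d (top = d).

d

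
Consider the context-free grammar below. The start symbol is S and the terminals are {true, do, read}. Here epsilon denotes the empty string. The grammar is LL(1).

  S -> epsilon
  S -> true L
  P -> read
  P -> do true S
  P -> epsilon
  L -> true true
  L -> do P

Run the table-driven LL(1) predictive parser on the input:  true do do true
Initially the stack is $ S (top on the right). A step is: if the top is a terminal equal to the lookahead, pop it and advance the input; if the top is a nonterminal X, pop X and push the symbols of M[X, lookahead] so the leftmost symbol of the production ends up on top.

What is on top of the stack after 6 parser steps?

step 1: stack=$ S  input=true do do true $  — expand S -> true L
step 2: stack=$ L true  input=true do do true $  — match true
step 3: stack=$ L  input=do do true $  — expand L -> do P
step 4: stack=$ P do  input=do do true $  — match do
step 5: stack=$ P  input=do true $  — expand P -> do true S
step 6: stack=$ S true do  input=do true $  — match do
Stack after step 6: $ S true (top = true).

true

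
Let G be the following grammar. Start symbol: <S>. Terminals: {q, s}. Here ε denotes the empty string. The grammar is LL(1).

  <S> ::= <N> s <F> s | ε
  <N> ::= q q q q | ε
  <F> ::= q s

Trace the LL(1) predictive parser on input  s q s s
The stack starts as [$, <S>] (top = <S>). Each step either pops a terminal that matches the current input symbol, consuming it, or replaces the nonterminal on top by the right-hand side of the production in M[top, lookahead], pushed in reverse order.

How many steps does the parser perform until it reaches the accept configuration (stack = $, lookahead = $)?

     Stack          Input      Action
  1  $ <S>          s q s s $  expand <S> ::= <N> s <F> s
  2  $ s <F> s <N>  s q s s $  expand <N> ::= ε
  3  $ s <F> s      s q s s $  match s
  4  $ s <F>        q s s $    expand <F> ::= q s
  5  $ s s q        q s s $    match q
  6  $ s s          s s $      match s
  7  $ s            s $        match s
Accept reached after 7 steps.

7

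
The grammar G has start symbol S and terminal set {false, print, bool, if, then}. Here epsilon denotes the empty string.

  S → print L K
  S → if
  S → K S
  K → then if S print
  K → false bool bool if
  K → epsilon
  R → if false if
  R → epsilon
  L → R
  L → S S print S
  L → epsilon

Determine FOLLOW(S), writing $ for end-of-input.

{$, false, if, print, then}

FIRST(K) = {epsilon, false, then}
FIRST(R) = {epsilon, if}
FIRST(S) = {false, if, print, then}  (via K S)
FIRST(L) = {epsilon, false, if, print, then}  (via R, S S print S)
FOLLOW(S) includes $ since S is the start symbol.
FOLLOW(S): in S→K S, the suffix after S is empty (adds nothing new); in K→then if S print, S is followed by print with FIRST {print}; in L→S S print S (occurrence 1), S is followed by S print S with FIRST {false, if, print, then}; in L→S S print S (occurrence 2), S is followed by print S with FIRST {print}; in L→S S print S (occurrence 3), the suffix after S is empty, so FOLLOW(S) ⊇ FOLLOW(L) = {$, false, if, print, then}. Thus FOLLOW(S) = {$, false, if, print, then}.
FOLLOW(K): in S→print L K, the suffix after K is empty, so FOLLOW(K) ⊇ FOLLOW(S) = {$, false, if, print, then}; in S→K S, K is followed by S with FIRST {false, if, print, then}. Thus FOLLOW(K) = {$, false, if, print, then}.
FOLLOW(L): in S→print L K, L is followed by K with FIRST {epsilon, false, then}; in S→print L K, the suffix after L is nullable, so FOLLOW(L) ⊇ FOLLOW(S) = {$, false, if, print, then}. Thus FOLLOW(L) = {$, false, if, print, then}.
FOLLOW(R): in L→R, the suffix after R is empty, so FOLLOW(R) ⊇ FOLLOW(L) = {$, false, if, print, then}. Thus FOLLOW(R) = {$, false, if, print, then}.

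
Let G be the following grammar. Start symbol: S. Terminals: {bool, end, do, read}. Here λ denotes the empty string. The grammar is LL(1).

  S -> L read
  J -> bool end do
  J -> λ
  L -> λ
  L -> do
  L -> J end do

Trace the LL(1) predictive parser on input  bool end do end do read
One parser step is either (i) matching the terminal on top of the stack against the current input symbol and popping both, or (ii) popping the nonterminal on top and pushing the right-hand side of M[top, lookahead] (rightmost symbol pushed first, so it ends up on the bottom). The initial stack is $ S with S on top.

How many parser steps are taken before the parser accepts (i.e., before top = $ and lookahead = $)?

9

step 1: stack=$ S  input=bool end do end do read $  — expand S -> L read
step 2: stack=$ read L  input=bool end do end do read $  — expand L -> J end do
step 3: stack=$ read do end J  input=bool end do end do read $  — expand J -> bool end do
step 4: stack=$ read do end do end bool  input=bool end do end do read $  — match bool
step 5: stack=$ read do end do end  input=end do end do read $  — match end
step 6: stack=$ read do end do  input=do end do read $  — match do
step 7: stack=$ read do end  input=end do read $  — match end
step 8: stack=$ read do  input=do read $  — match do
step 9: stack=$ read  input=read $  — match read
Accept reached after 9 steps.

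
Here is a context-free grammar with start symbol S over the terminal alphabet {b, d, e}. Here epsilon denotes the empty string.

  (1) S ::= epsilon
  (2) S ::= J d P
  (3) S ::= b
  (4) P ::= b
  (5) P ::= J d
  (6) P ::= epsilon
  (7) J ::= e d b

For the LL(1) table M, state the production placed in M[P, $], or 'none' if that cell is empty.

P ::= epsilon

FIRST(J): from J::=e d b we get {e}. So FIRST(J) = {e}.
FIRST(S): from S::=epsilon we get {epsilon}; from S::=J d P we get {e}; from S::=b we get {b}. So FIRST(S) = {epsilon, b, e}.
FIRST(P): from P::=b we get {b}; from P::=J d we get {e}; from P::=epsilon we get {epsilon}. So FIRST(P) = {epsilon, b, e}.
FOLLOW(S) includes $ since S is the start symbol.
FOLLOW(S): S appears on no right-hand side. Thus FOLLOW(S) = {$}.
FOLLOW(P): in S::=J d P, the suffix after P is empty, so FOLLOW(P) ⊇ FOLLOW(S) = {$}. Thus FOLLOW(P) = {$}.
For P ::= b: FIRST(b) = {b}, so it goes in M[P, t] for t ∈ {b}.
For P ::= J d: FIRST(J d) = {e}, so it goes in M[P, t] for t ∈ {e}.
For P ::= epsilon: FIRST(epsilon) = {epsilon}, so it goes in M[P, t] for t ∈ {}; since epsilon ∈ FIRST, also for every t ∈ FOLLOW(P) = {$}.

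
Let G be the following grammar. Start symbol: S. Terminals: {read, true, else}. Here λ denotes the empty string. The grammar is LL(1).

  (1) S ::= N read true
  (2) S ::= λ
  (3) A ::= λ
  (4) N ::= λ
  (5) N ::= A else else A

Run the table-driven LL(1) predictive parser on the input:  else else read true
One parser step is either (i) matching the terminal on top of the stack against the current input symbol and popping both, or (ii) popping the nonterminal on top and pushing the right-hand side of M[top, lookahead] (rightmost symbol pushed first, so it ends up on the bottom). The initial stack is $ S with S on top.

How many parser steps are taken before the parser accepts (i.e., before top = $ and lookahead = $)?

8

step 1: stack=$ S  input=else else read true $  — expand S ::= N read true
step 2: stack=$ true read N  input=else else read true $  — expand N ::= A else else A
step 3: stack=$ true read A else else A  input=else else read true $  — expand A ::= λ
step 4: stack=$ true read A else else  input=else else read true $  — match else
step 5: stack=$ true read A else  input=else read true $  — match else
step 6: stack=$ true read A  input=read true $  — expand A ::= λ
step 7: stack=$ true read  input=read true $  — match read
step 8: stack=$ true  input=true $  — match true
Accept reached after 8 steps.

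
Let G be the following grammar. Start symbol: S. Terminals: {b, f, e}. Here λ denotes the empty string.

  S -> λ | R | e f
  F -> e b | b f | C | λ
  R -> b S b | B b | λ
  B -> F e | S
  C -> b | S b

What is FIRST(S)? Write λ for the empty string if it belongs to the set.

FIRST(S) = {λ, b, e}  (via R)
FIRST(C) = {b, e}  (via S b)
FIRST(F) = {λ, b, e}  (via C)
FIRST(B) = {λ, b, e}  (via F e, S)
FIRST(R) = {λ, b, e}  (via B b)

{λ, b, e}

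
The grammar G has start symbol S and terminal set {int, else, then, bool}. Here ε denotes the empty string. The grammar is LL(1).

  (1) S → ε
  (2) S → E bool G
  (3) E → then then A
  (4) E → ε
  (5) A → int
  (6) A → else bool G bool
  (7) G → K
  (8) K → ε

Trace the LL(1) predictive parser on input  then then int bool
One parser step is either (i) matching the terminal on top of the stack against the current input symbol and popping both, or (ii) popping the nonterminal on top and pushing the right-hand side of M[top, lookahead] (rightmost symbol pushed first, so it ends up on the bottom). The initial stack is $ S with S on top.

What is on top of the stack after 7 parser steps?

G

     Stack                 Input                 Action
  1  $ S                   then then int bool $  expand S → E bool G
  2  $ G bool E            then then int bool $  expand E → then then A
  3  $ G bool A then then  then then int bool $  match then
  4  $ G bool A then       then int bool $       match then
  5  $ G bool A            int bool $            expand A → int
  6  $ G bool int          int bool $            match int
  7  $ G bool              bool $                match bool
Stack after step 7: $ G (top = G).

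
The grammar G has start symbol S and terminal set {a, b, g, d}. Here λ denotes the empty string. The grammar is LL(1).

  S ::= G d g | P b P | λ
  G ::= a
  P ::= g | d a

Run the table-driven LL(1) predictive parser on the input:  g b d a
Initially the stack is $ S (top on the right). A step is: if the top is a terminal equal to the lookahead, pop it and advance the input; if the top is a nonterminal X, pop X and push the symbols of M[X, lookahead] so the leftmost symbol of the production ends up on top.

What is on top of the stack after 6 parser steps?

     Stack    Input      Action
  1  $ S      g b d a $  expand S ::= P b P
  2  $ P b P  g b d a $  expand P ::= g
  3  $ P b g  g b d a $  match g
  4  $ P b    b d a $    match b
  5  $ P      d a $      expand P ::= d a
  6  $ a d    d a $      match d
Stack after step 6: $ a (top = a).

a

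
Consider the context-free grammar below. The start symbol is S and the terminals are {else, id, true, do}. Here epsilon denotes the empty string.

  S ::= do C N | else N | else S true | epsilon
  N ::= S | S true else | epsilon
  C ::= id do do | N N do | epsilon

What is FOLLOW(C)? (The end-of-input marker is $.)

FIRST(S) = {epsilon, do, else}
FIRST(N) = {epsilon, do, else, true}  (via S, S true else)
FIRST(C) = {epsilon, do, else, id, true}  (via N N do)
FOLLOW(S) includes $ since S is the start symbol.
FOLLOW(S): in S::=else S true, S is followed by true with FIRST {true}; in N::=S, the suffix after S is empty, so FOLLOW(S) ⊇ FOLLOW(N) = {$, do, else, true}; in N::=S true else, S is followed by true else with FIRST {true}. Thus FOLLOW(S) = {$, do, else, true}.
FOLLOW(N): in S::=do C N, the suffix after N is empty, so FOLLOW(N) ⊇ FOLLOW(S) = {$, do, else, true}; in S::=else N, the suffix after N is empty, so FOLLOW(N) ⊇ FOLLOW(S) = {$, do, else, true}; in C::=N N do (occurrence 1), N is followed by N do with FIRST {do, else, true}; in C::=N N do (occurrence 2), N is followed by do with FIRST {do}. Thus FOLLOW(N) = {$, do, else, true}.
FOLLOW(C): in S::=do C N, C is followed by N with FIRST {epsilon, do, else, true}; in S::=do C N, the suffix after C is nullable, so FOLLOW(C) ⊇ FOLLOW(S) = {$, do, else, true}. Thus FOLLOW(C) = {$, do, else, true}.

{$, do, else, true}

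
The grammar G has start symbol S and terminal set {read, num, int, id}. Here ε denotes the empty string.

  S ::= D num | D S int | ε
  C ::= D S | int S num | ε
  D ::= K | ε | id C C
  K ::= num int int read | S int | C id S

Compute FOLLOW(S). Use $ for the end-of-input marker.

{$, id, int, num}

FIRST(S) = {ε, id, int, num}  (via D num, D S int)
FIRST(C) = {ε, id, int, num}  (via D S)
FIRST(K) = {id, int, num}  (via S int, C id S)
FIRST(D) = {ε, id, int, num}  (via K)
FOLLOW(S) includes $ since S is the start symbol.
FOLLOW(S): in S::=D S int, S is followed by int with FIRST {int}; in C::=D S, the suffix after S is empty, so FOLLOW(S) ⊇ FOLLOW(C) = {id, int, num}; in C::=int S num, S is followed by num with FIRST {num}; in K::=S int, S is followed by int with FIRST {int}; in K::=C id S, the suffix after S is empty, so FOLLOW(S) ⊇ FOLLOW(K) = {id, int, num}. Thus FOLLOW(S) = {$, id, int, num}.
FOLLOW(C): in D::=id C C (occurrence 1), C is followed by C with FIRST {ε, id, int, num}; in D::=id C C (occurrence 1), the suffix after C is nullable, so FOLLOW(C) ⊇ FOLLOW(D) = {id, int, num}; in D::=id C C (occurrence 2), the suffix after C is empty, so FOLLOW(C) ⊇ FOLLOW(D) = {id, int, num}; in K::=C id S, C is followed by id S with FIRST {id}. Thus FOLLOW(C) = {id, int, num}.
FOLLOW(D): in S::=D num, D is followed by num with FIRST {num}; in S::=D S int, D is followed by S int with FIRST {id, int, num}; in C::=D S, D is followed by S with FIRST {ε, id, int, num}; in C::=D S, the suffix after D is nullable, so FOLLOW(D) ⊇ FOLLOW(C) = {id, int, num}. Thus FOLLOW(D) = {id, int, num}.
FOLLOW(K): in D::=K, the suffix after K is empty, so FOLLOW(K) ⊇ FOLLOW(D) = {id, int, num}. Thus FOLLOW(K) = {id, int, num}.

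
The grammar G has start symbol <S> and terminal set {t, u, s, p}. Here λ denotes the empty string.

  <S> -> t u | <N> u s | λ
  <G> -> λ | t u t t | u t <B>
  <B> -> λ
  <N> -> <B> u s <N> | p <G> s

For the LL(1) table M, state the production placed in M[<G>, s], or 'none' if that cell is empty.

FIRST(<G>) = {λ, t, u}
FIRST(<B>) = {λ}
FIRST(<N>) = {p, u}  (via <B> u s <N>)
FIRST(<S>) = {λ, p, t, u}  (via <N> u s)
FOLLOW(<S>) includes $ since <S> is the start symbol.
FOLLOW(<G>): in <N>->p <G> s, <G> is followed by s with FIRST {s}. Thus FOLLOW(<G>) = {s}.
For <G> -> λ: FIRST(λ) = {λ}, so it goes in M[<G>, t] for t ∈ {}; since λ ∈ FIRST, also for every t ∈ FOLLOW(<G>) = {s}.
For <G> -> t u t t: FIRST(t u t t) = {t}, so it goes in M[<G>, t] for t ∈ {t}.
For <G> -> u t <B>: FIRST(u t <B>) = {u}, so it goes in M[<G>, t] for t ∈ {u}.

<G> -> λ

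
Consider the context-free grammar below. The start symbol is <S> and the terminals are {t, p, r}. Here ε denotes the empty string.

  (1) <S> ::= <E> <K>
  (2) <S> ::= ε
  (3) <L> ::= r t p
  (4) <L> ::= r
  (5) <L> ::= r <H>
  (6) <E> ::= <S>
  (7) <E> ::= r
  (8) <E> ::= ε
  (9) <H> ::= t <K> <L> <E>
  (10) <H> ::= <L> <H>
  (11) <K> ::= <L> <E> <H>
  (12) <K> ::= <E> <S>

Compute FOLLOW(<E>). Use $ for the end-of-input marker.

FIRST(<L>): from <L>::=r t p we get {r}; from <L>::=r we get {r}; from <L>::=r <H> we get {r}. So FIRST(<L>) = {r}.
FIRST(<H>): from <H>::=t <K> <L> <E> we get {t}; from <H>::=<L> <H> we get {r}. So FIRST(<H>) = {r, t}.
FIRST(<S>): from <S>::=<E> <K> we get {ε, r}; from <S>::=ε we get {ε}. So FIRST(<S>) = {ε, r}.
FIRST(<E>): from <E>::=<S> we get {ε, r}; from <E>::=r we get {r}; from <E>::=ε we get {ε}. So FIRST(<E>) = {ε, r}.
FIRST(<K>): from <K>::=<L> <E> <H> we get {r}; from <K>::=<E> <S> we get {ε, r}. So FIRST(<K>) = {ε, r}.
FOLLOW(<S>) includes $ since <S> is the start symbol.
FOLLOW(<S>): in <E>::=<S>, the suffix after <S> is empty, so FOLLOW(<S>) ⊇ FOLLOW(<E>) = {$, r, t}; in <K>::=<E> <S>, the suffix after <S> is empty, so FOLLOW(<S>) ⊇ FOLLOW(<K>) = {$, r, t}. Thus FOLLOW(<S>) = {$, r, t}.
FOLLOW(<K>): in <S>::=<E> <K>, the suffix after <K> is empty, so FOLLOW(<K>) ⊇ FOLLOW(<S>) = {$, r, t}; in <H>::=t <K> <L> <E>, <K> is followed by <L> <E> with FIRST {r}. Thus FOLLOW(<K>) = {$, r, t}.
FOLLOW(<L>): in <H>::=t <K> <L> <E>, <L> is followed by <E> with FIRST {ε, r}; in <H>::=t <K> <L> <E>, the suffix after <L> is nullable, so FOLLOW(<L>) ⊇ FOLLOW(<H>) = {$, r, t}; in <H>::=<L> <H>, <L> is followed by <H> with FIRST {r, t}; in <K>::=<L> <E> <H>, <L> is followed by <E> <H> with FIRST {r, t}. Thus FOLLOW(<L>) = {$, r, t}.
FOLLOW(<H>): in <L>::=r <H>, the suffix after <H> is empty, so FOLLOW(<H>) ⊇ FOLLOW(<L>) = {$, r, t}; in <H>::=<L> <H>, the suffix after <H> is empty (adds nothing new); in <K>::=<L> <E> <H>, the suffix after <H> is empty, so FOLLOW(<H>) ⊇ FOLLOW(<K>) = {$, r, t}. Thus FOLLOW(<H>) = {$, r, t}.
FOLLOW(<E>): in <S>::=<E> <K>, <E> is followed by <K> with FIRST {ε, r}; in <S>::=<E> <K>, the suffix after <E> is nullable, so FOLLOW(<E>) ⊇ FOLLOW(<S>) = {$, r, t}; in <H>::=t <K> <L> <E>, the suffix after <E> is empty, so FOLLOW(<E>) ⊇ FOLLOW(<H>) = {$, r, t}; in <K>::=<L> <E> <H>, <E> is followed by <H> with FIRST {r, t}; in <K>::=<E> <S>, <E> is followed by <S> with FIRST {ε, r}; in <K>::=<E> <S>, the suffix after <E> is nullable, so FOLLOW(<E>) ⊇ FOLLOW(<K>) = {$, r, t}. Thus FOLLOW(<E>) = {$, r, t}.

{$, r, t}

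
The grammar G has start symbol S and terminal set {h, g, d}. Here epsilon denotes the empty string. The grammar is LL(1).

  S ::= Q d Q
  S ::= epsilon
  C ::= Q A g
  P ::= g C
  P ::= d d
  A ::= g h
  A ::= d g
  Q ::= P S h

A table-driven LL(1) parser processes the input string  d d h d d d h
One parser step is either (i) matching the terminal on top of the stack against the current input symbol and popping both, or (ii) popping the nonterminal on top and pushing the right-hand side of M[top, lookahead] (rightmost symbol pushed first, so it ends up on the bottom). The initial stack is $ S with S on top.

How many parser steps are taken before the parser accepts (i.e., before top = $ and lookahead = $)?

      Stack          Input            Action
   1  $ S            d d h d d d h $  expand S ::= Q d Q
   2  $ Q d Q        d d h d d d h $  expand Q ::= P S h
   3  $ Q d h S P    d d h d d d h $  expand P ::= d d
   4  $ Q d h S d d  d d h d d d h $  match d
   5  $ Q d h S d    d h d d d h $    match d
   6  $ Q d h S      h d d d h $      expand S ::= epsilon
   7  $ Q d h        h d d d h $      match h
   8  $ Q d          d d d h $        match d
   9  $ Q            d d h $          expand Q ::= P S h
  10  $ h S P        d d h $          expand P ::= d d
  11  $ h S d d      d d h $          match d
  12  $ h S d        d h $            match d
  13  $ h S          h $              expand S ::= epsilon
  14  $ h            h $              match h
Accept reached after 14 steps.

14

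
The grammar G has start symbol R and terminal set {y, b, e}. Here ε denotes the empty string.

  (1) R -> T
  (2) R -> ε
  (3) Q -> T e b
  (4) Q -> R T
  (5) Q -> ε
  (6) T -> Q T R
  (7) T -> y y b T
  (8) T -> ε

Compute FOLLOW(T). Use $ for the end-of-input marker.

FIRST(R): from R->T we get {ε, e, y}; from R->ε we get {ε}. So FIRST(R) = {ε, e, y}.
FIRST(Q): from Q->T e b we get {e, y}; from Q->R T we get {ε, e, y}; from Q->ε we get {ε}. So FIRST(Q) = {ε, e, y}.
FIRST(T): from T->Q T R we get {ε, e, y}; from T->y y b T we get {y}; from T->ε we get {ε}. So FIRST(T) = {ε, e, y}.
FOLLOW(R) includes $ since R is the start symbol.
FOLLOW(R): in Q->R T, R is followed by T with FIRST {ε, e, y}; in Q->R T, the suffix after R is nullable, so FOLLOW(R) ⊇ FOLLOW(Q) = {$, e, y}; in T->Q T R, the suffix after R is empty, so FOLLOW(R) ⊇ FOLLOW(T) = {$, e, y}. Thus FOLLOW(R) = {$, e, y}.
FOLLOW(Q): in T->Q T R, Q is followed by T R with FIRST {ε, e, y}; in T->Q T R, the suffix after Q is nullable, so FOLLOW(Q) ⊇ FOLLOW(T) = {$, e, y}. Thus FOLLOW(Q) = {$, e, y}.
FOLLOW(T): in R->T, the suffix after T is empty, so FOLLOW(T) ⊇ FOLLOW(R) = {$, e, y}; in Q->T e b, T is followed by e b with FIRST {e}; in Q->R T, the suffix after T is empty, so FOLLOW(T) ⊇ FOLLOW(Q) = {$, e, y}; in T->Q T R, T is followed by R with FIRST {ε, e, y}; in T->Q T R, the suffix after T is nullable (adds nothing new); in T->y y b T, the suffix after T is empty (adds nothing new). Thus FOLLOW(T) = {$, e, y}.

{$, e, y}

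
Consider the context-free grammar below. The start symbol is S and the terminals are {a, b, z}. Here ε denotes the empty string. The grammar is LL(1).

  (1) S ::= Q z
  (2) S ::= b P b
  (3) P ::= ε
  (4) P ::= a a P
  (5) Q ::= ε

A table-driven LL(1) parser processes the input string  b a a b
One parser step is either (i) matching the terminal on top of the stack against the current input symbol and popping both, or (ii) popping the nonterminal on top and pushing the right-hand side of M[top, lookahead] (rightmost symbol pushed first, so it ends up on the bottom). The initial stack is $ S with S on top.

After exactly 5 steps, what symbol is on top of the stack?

step 1: stack=$ S  input=b a a b $  — expand S ::= b P b
step 2: stack=$ b P b  input=b a a b $  — match b
step 3: stack=$ b P  input=a a b $  — expand P ::= a a P
step 4: stack=$ b P a a  input=a a b $  — match a
step 5: stack=$ b P a  input=a b $  — match a
Stack after step 5: $ b P (top = P).

P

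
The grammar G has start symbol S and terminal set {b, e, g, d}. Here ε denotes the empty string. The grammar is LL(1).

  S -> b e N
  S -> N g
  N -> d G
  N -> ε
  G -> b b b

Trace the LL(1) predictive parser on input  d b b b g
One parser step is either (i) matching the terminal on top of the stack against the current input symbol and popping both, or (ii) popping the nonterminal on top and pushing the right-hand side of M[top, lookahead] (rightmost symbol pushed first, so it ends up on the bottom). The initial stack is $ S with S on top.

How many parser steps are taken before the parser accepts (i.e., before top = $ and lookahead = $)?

step 1: stack=$ S  input=d b b b g $  — expand S -> N g
step 2: stack=$ g N  input=d b b b g $  — expand N -> d G
step 3: stack=$ g G d  input=d b b b g $  — match d
step 4: stack=$ g G  input=b b b g $  — expand G -> b b b
step 5: stack=$ g b b b  input=b b b g $  — match b
step 6: stack=$ g b b  input=b b g $  — match b
step 7: stack=$ g b  input=b g $  — match b
step 8: stack=$ g  input=g $  — match g
Accept reached after 8 steps.

8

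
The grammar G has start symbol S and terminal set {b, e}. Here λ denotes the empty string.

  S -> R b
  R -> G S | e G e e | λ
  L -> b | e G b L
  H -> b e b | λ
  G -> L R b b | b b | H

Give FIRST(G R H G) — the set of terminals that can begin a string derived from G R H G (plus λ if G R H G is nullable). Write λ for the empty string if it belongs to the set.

{λ, b, e}

FIRST(L) = {b, e}
FIRST(H) = {λ, b}
FIRST(G) = {λ, b, e}  (via L R b b, H)
FIRST(S) = {b, e}  (via R b)
FIRST(R) = {λ, b, e}  (via G S)
FIRST(G R H G): take FIRST of each symbol in turn, carrying on past any symbol whose FIRST contains λ; result {λ, b, e}.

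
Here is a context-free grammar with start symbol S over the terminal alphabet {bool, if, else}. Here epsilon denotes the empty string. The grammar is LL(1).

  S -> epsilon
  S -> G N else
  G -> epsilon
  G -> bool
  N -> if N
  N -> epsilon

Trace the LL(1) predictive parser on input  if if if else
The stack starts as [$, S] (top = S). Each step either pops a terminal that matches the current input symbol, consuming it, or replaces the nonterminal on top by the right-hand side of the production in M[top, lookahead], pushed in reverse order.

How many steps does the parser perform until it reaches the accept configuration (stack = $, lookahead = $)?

10

step 1: stack=$ S  input=if if if else $  — expand S -> G N else
step 2: stack=$ else N G  input=if if if else $  — expand G -> epsilon
step 3: stack=$ else N  input=if if if else $  — expand N -> if N
step 4: stack=$ else N if  input=if if if else $  — match if
step 5: stack=$ else N  input=if if else $  — expand N -> if N
step 6: stack=$ else N if  input=if if else $  — match if
step 7: stack=$ else N  input=if else $  — expand N -> if N
step 8: stack=$ else N if  input=if else $  — match if
step 9: stack=$ else N  input=else $  — expand N -> epsilon
step 10: stack=$ else  input=else $  — match else
Accept reached after 10 steps.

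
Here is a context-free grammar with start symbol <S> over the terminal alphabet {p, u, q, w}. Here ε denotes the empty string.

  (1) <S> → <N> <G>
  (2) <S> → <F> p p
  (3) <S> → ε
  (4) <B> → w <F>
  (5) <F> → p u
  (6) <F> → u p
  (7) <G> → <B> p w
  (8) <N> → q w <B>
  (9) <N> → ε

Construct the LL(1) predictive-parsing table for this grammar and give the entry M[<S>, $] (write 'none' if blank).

<S> → ε

FIRST(<B>) = {w}
FIRST(<F>) = {p, u}
FIRST(<N>) = {ε, q}
FIRST(<G>) = {w}  (via <B> p w)
FIRST(<S>) = {ε, p, q, u, w}  (via <N> <G>, <F> p p)
FOLLOW(<S>) includes $ since <S> is the start symbol.
FOLLOW(<S>): <S> appears on no right-hand side. Thus FOLLOW(<S>) = {$}.
For <S> → <N> <G>: FIRST(<N> <G>) = {q, w}, so it goes in M[<S>, t] for t ∈ {q, w}.
For <S> → <F> p p: FIRST(<F> p p) = {p, u}, so it goes in M[<S>, t] for t ∈ {p, u}.
For <S> → ε: FIRST(ε) = {ε}, so it goes in M[<S>, t] for t ∈ {}; since ε ∈ FIRST, also for every t ∈ FOLLOW(<S>) = {$}.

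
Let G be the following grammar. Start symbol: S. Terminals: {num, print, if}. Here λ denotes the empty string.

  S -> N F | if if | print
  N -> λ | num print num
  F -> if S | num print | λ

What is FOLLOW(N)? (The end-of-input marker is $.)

{$, if, num}

FIRST(N): from N->λ we get {λ}; from N->num print num we get {num}. So FIRST(N) = {λ, num}.
FIRST(F): from F->if S we get {if}; from F->num print we get {num}; from F->λ we get {λ}. So FIRST(F) = {λ, if, num}.
FIRST(S): from S->N F we get {λ, if, num}; from S->if if we get {if}; from S->print we get {print}. So FIRST(S) = {λ, if, num, print}.
FOLLOW(S) includes $ since S is the start symbol.
FOLLOW(S): in F->if S, the suffix after S is empty, so FOLLOW(S) ⊇ FOLLOW(F) = {$}. Thus FOLLOW(S) = {$}.
FOLLOW(N): in S->N F, N is followed by F with FIRST {λ, if, num}; in S->N F, the suffix after N is nullable, so FOLLOW(N) ⊇ FOLLOW(S) = {$}. Thus FOLLOW(N) = {$, if, num}.
FOLLOW(F): in S->N F, the suffix after F is empty, so FOLLOW(F) ⊇ FOLLOW(S) = {$}. Thus FOLLOW(F) = {$}.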